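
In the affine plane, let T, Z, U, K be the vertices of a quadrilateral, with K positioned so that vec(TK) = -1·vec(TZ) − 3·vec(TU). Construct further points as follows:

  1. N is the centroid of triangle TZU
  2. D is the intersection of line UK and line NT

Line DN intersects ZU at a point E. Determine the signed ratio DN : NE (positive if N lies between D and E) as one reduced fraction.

DN:NE = 4

Assign T = (0, 0), Z = (1, 0), U = (0, 1), K = (-1, -3) — the answer is frame-independent, so this choice is without loss of generality.
1. N is the centroid of triangle TZU ⇒ N = (1/3, 1/3)
2. D is the intersection of line UK and line NT ⇒ D = (-1/3, -1/3)
line DN meets ZU at E = (1/2, 1/2)
N = D + t·(E−D) with t = 4/5, so DN:NE = 4/5:1/5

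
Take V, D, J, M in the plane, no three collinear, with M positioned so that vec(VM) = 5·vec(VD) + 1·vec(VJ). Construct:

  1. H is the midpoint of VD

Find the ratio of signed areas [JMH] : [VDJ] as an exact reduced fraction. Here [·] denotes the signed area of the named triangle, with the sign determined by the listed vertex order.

[JMH]:[VDJ] = -5

Assign V = (0, 0), D = (1, 0), J = (0, 1), M = (5, 1) — the answer is frame-independent, so this choice is without loss of generality.
1. H is the midpoint of VD ⇒ H = (1/2, 0)
2·[JMH] = -5, 2·[VDJ] = 1
[JMH]:[VDJ] = -5:1 = -5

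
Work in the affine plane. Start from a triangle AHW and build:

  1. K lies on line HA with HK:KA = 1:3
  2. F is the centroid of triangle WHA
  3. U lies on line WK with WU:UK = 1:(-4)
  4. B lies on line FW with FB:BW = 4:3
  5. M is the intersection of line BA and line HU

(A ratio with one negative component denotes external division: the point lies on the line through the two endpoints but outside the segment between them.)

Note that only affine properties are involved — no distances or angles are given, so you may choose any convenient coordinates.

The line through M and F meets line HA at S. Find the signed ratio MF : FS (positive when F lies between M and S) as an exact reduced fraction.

Set A = (0, 0), H = (1, 0), W = (0, 1); any affine frame gives the same invariant.
1. K lies on line HA with HK:KA = 1:3 ⇒ K = (3/4, 0)
2. F is the centroid of triangle WHA ⇒ F = (1/3, 1/3)
3. U lies on line WK with WU:UK = 1:(-4) ⇒ U = (-1/4, 4/3)
4. B lies on line FW with FB:BW = 4:3 ⇒ B = (1/7, 5/7)
5. M is the intersection of line BA and line HU ⇒ M = (16/91, 80/91)
line MF meets HA at S = (64/149, 0)
F = M + t·(S−M) with t = 149/240, so MF:FS = 149/240:91/240

MF:FS = 149/91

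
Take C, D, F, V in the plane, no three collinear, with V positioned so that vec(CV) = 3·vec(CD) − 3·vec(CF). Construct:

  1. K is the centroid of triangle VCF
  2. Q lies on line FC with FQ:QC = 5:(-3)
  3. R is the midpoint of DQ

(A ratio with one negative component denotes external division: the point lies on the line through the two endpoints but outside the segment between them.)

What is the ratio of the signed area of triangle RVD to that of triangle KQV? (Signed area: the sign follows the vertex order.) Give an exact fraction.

Set C = (0, 0), D = (1, 0), F = (0, 1), V = (3, -3); any affine frame gives the same invariant.
1. K is the centroid of triangle VCF ⇒ K = (1, -2/3)
2. Q lies on line FC with FQ:QC = 5:(-3) ⇒ Q = (0, -3/2)
3. R is the midpoint of DQ ⇒ R = (1/2, -3/4)
2·[RVD] = 3, 2·[KQV] = 4
[RVD]:[KQV] = 3:4 = 3/4

[RVD]:[KQV] = 3/4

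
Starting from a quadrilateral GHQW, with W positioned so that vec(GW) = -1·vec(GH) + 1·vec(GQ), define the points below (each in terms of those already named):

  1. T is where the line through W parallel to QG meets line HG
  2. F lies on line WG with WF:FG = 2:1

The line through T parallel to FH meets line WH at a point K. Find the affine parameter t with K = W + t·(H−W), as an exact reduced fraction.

t = 2

Work in coordinates with G = (0, 0), H = (1, 0), Q = (0, 1), W = (-1, 1).
1. T is where the line through W parallel to QG meets line HG ⇒ T = (-1, 0)
2. F lies on line WG with WF:FG = 2:1 ⇒ F = (-1/3, 1/3)
through T parallel to FH: direction (4/3, -1/3); meets WH at K = (3, -1)
K = W + t·(H−W) with t = 2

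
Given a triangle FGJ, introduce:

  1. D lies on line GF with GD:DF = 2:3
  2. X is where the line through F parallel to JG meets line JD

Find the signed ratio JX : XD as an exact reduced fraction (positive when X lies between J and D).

JX:XD = -5/3

Set F = (0, 0), G = (1, 0), J = (0, 1); any affine frame gives the same invariant.
1. D lies on line GF with GD:DF = 2:3 ⇒ D = (3/5, 0)
2. X is where the line through F parallel to JG meets line JD ⇒ X = (3/2, -3/2)
X = J + t·(D−J) with t = 5/2, so JX:XD = t:(1−t) = 5/2:-3/2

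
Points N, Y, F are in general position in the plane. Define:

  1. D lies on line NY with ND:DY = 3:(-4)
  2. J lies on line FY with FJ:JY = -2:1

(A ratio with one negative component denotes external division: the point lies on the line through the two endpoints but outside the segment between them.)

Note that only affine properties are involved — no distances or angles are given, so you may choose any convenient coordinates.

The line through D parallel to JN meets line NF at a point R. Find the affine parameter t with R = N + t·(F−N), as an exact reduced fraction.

Set N = (0, 0), Y = (1, 0), F = (0, 1); any affine frame gives the same invariant.
1. D lies on line NY with ND:DY = 3:(-4) ⇒ D = (-3, 0)
2. J lies on line FY with FJ:JY = -2:1 ⇒ J = (2, -1)
through D parallel to JN: direction (-2, 1); meets NF at R = (0, -3/2)
R = N + t·(F−N) with t = -3/2

t = -3/2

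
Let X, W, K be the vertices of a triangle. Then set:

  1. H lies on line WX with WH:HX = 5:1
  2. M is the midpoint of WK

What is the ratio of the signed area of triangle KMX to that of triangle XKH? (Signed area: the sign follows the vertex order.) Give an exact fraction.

Assign X = (0, 0), W = (1, 0), K = (0, 1) — the answer is frame-independent, so this choice is without loss of generality.
1. H lies on line WX with WH:HX = 5:1 ⇒ H = (1/6, 0)
2. M is the midpoint of WK ⇒ M = (1/2, 1/2)
2·[KMX] = -1/2, 2·[XKH] = -1/6
[KMX]:[XKH] = -1/2:-1/6 = 3

[KMX]:[XKH] = 3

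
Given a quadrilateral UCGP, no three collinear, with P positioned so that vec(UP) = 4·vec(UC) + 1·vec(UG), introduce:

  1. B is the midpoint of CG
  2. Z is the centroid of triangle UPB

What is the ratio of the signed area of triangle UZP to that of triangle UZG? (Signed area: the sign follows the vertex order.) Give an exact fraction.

[UZP]:[UZG] = -1/3

Choose coordinates U = (0, 0), C = (1, 0), G = (0, 1), P = (4, 1).
1. B is the midpoint of CG ⇒ B = (1/2, 1/2)
2. Z is the centroid of triangle UPB ⇒ Z = (3/2, 1/2)
2·[UZP] = -1/2, 2·[UZG] = 3/2
[UZP]:[UZG] = -1/2:3/2 = -1/3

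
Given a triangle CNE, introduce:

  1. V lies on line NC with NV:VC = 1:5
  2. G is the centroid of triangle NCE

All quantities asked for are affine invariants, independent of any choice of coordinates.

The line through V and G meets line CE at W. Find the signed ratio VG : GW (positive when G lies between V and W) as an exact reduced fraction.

Set C = (0, 0), N = (1, 0), E = (0, 1); any affine frame gives the same invariant.
1. V lies on line NC with NV:VC = 1:5 ⇒ V = (5/6, 0)
2. G is the centroid of triangle NCE ⇒ G = (1/3, 1/3)
line VG meets CE at W = (0, 5/9)
G = V + t·(W−V) with t = 3/5, so VG:GW = 3/5:2/5

VG:GW = 3/2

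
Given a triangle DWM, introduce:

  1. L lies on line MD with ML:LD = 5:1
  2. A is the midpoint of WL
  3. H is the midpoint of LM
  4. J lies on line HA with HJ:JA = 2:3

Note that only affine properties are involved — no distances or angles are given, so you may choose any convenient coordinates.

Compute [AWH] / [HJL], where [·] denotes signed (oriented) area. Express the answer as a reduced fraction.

Assign D = (0, 0), W = (1, 0), M = (0, 1) — the answer is frame-independent, so this choice is without loss of generality.
1. L lies on line MD with ML:LD = 5:1 ⇒ L = (0, 1/6)
2. A is the midpoint of WL ⇒ A = (1/2, 1/12)
3. H is the midpoint of LM ⇒ H = (0, 7/12)
4. J lies on line HA with HJ:JA = 2:3 ⇒ J = (1/5, 23/60)
2·[AWH] = 5/24, 2·[HJL] = -1/12
[AWH]:[HJL] = 5/24:-1/12 = -5/2

[AWH]:[HJL] = -5/2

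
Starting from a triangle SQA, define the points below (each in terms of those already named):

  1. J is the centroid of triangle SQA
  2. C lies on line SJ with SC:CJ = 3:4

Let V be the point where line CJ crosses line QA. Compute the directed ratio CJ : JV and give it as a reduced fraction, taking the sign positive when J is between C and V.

Choose coordinates S = (0, 0), Q = (1, 0), A = (0, 1).
1. J is the centroid of triangle SQA ⇒ J = (1/3, 1/3)
2. C lies on line SJ with SC:CJ = 3:4 ⇒ C = (1/7, 1/7)
line CJ meets QA at V = (1/2, 1/2)
J = C + t·(V−C) with t = 8/15, so CJ:JV = 8/15:7/15

CJ:JV = 8/7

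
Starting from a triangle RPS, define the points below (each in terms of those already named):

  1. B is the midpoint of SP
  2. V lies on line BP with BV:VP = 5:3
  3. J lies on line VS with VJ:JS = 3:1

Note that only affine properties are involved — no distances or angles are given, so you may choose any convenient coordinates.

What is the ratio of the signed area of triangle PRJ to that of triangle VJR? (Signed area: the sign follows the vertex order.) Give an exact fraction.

[PRJ]:[VJR] = -17/13

Set R = (0, 0), P = (1, 0), S = (0, 1); any affine frame gives the same invariant.
1. B is the midpoint of SP ⇒ B = (1/2, 1/2)
2. V lies on line BP with BV:VP = 5:3 ⇒ V = (13/16, 3/16)
3. J lies on line VS with VJ:JS = 3:1 ⇒ J = (13/64, 51/64)
2·[PRJ] = -51/64, 2·[VJR] = 39/64
[PRJ]:[VJR] = -51/64:39/64 = -17/13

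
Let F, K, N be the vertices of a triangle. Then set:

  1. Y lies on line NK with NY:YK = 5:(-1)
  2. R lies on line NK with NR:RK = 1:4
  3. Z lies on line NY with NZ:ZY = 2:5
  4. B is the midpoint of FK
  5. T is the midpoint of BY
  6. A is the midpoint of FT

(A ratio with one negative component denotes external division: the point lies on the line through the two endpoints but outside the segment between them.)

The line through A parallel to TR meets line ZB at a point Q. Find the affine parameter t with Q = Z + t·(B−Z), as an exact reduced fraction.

t = 225/169

Work in coordinates with F = (0, 0), K = (1, 0), N = (0, 1).
1. Y lies on line NK with NY:YK = 5:(-1) ⇒ Y = (5/4, -1/4)
2. R lies on line NK with NR:RK = 1:4 ⇒ R = (1/5, 4/5)
3. Z lies on line NY with NZ:ZY = 2:5 ⇒ Z = (5/14, 9/14)
4. B is the midpoint of FK ⇒ B = (1/2, 0)
5. T is the midpoint of BY ⇒ T = (7/8, -1/8)
6. A is the midpoint of FT ⇒ A = (7/16, -1/16)
through A parallel to TR: direction (-27/40, 37/40); meets ZB at Q = (185/338, -36/169)
Q = Z + t·(B−Z) with t = 225/169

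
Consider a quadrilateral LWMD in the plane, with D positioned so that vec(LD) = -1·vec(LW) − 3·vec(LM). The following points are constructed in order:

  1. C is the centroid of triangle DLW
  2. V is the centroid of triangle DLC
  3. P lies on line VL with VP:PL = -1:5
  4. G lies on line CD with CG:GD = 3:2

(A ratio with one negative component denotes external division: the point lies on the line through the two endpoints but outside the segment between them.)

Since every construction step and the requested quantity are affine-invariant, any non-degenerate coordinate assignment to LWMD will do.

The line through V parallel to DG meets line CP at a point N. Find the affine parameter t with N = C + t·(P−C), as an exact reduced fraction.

t = 2

Choose coordinates L = (0, 0), W = (1, 0), M = (0, 1), D = (-1, -3).
1. C is the centroid of triangle DLW ⇒ C = (0, -1)
2. V is the centroid of triangle DLC ⇒ V = (-1/3, -4/3)
3. P lies on line VL with VP:PL = -1:5 ⇒ P = (-5/12, -5/3)
4. G lies on line CD with CG:GD = 3:2 ⇒ G = (-3/5, -11/5)
through V parallel to DG: direction (2/5, 4/5); meets CP at N = (-5/6, -7/3)
N = C + t·(P−C) with t = 2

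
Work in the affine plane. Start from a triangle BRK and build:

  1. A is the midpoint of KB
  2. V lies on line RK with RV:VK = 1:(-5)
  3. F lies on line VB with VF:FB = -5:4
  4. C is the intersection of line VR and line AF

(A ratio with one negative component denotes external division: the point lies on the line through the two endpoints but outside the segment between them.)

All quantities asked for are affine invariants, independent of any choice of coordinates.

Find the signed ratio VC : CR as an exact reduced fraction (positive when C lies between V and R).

VC:CR = -25/16

Assign B = (0, 0), R = (1, 0), K = (0, 1) — the answer is frame-independent, so this choice is without loss of generality.
1. A is the midpoint of KB ⇒ A = (0, 1/2)
2. V lies on line RK with RV:VK = 1:(-5) ⇒ V = (5/4, -1/4)
3. F lies on line VB with VF:FB = -5:4 ⇒ F = (-5, 1)
4. C is the intersection of line VR and line AF ⇒ C = (5/9, 4/9)
C = V + t·(R−V) with t = 25/9, so VC:CR = t:(1−t) = 25/9:-16/9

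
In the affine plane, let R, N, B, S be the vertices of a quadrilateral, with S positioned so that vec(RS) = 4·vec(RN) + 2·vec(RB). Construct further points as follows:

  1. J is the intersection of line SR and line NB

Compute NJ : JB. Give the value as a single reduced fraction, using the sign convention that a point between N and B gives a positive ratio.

NJ:JB = 1/2

Assign R = (0, 0), N = (1, 0), B = (0, 1), S = (4, 2) — the answer is frame-independent, so this choice is without loss of generality.
1. J is the intersection of line SR and line NB ⇒ J = (2/3, 1/3)
J = N + t·(B−N) with t = 1/3, so NJ:JB = t:(1−t) = 1/3:2/3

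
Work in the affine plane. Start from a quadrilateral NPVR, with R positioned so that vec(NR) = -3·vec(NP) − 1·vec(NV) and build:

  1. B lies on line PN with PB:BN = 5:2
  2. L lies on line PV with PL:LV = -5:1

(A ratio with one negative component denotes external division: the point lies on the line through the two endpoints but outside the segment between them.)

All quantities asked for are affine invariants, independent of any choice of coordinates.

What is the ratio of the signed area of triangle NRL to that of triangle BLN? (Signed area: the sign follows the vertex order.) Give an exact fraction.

[NRL]:[BLN] = -56/5

Set N = (0, 0), P = (1, 0), V = (0, 1), R = (-3, -1); any affine frame gives the same invariant.
1. B lies on line PN with PB:BN = 5:2 ⇒ B = (2/7, 0)
2. L lies on line PV with PL:LV = -5:1 ⇒ L = (-1/4, 5/4)
2·[NRL] = -4, 2·[BLN] = 5/14
[NRL]:[BLN] = -4:5/14 = -56/5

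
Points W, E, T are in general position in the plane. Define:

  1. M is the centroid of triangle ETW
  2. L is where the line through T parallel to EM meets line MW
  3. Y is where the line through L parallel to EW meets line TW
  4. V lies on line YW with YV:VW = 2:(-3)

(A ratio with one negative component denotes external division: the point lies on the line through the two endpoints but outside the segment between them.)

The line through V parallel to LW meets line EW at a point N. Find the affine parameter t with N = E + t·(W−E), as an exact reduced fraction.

t = 3

Set W = (0, 0), E = (1, 0), T = (0, 1); any affine frame gives the same invariant.
1. M is the centroid of triangle ETW ⇒ M = (1/3, 1/3)
2. L is where the line through T parallel to EM meets line MW ⇒ L = (2/3, 2/3)
3. Y is where the line through L parallel to EW meets line TW ⇒ Y = (0, 2/3)
4. V lies on line YW with YV:VW = 2:(-3) ⇒ V = (0, 2)
through V parallel to LW: direction (-2/3, -2/3); meets EW at N = (-2, 0)
N = E + t·(W−E) with t = 3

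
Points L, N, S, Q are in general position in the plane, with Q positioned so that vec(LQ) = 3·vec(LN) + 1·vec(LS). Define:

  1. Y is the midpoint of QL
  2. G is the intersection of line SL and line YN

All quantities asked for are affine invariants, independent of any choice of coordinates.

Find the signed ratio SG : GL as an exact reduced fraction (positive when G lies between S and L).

SG:GL = -2

Assign L = (0, 0), N = (1, 0), S = (0, 1), Q = (3, 1) — the answer is frame-independent, so this choice is without loss of generality.
1. Y is the midpoint of QL ⇒ Y = (3/2, 1/2)
2. G is the intersection of line SL and line YN ⇒ G = (0, -1)
G = S + t·(L−S) with t = 2, so SG:GL = t:(1−t) = 2:-1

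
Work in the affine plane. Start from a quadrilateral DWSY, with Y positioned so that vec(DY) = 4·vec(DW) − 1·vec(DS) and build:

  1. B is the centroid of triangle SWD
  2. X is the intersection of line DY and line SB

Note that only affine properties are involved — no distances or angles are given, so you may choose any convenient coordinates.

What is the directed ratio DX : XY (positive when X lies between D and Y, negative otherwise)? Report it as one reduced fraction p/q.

Set D = (0, 0), W = (1, 0), S = (0, 1), Y = (4, -1); any affine frame gives the same invariant.
1. B is the centroid of triangle SWD ⇒ B = (1/3, 1/3)
2. X is the intersection of line DY and line SB ⇒ X = (4/7, -1/7)
X = D + t·(Y−D) with t = 1/7, so DX:XY = t:(1−t) = 1/7:6/7

DX:XY = 1/6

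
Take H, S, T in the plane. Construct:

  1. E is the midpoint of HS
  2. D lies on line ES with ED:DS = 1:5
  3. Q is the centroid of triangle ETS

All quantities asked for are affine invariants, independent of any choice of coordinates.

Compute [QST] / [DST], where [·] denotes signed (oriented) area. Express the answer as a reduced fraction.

[QST]:[DST] = 2/5

Assign H = (0, 0), S = (1, 0), T = (0, 1) — the answer is frame-independent, so this choice is without loss of generality.
1. E is the midpoint of HS ⇒ E = (1/2, 0)
2. D lies on line ES with ED:DS = 1:5 ⇒ D = (7/12, 0)
3. Q is the centroid of triangle ETS ⇒ Q = (1/2, 1/3)
2·[QST] = 1/6, 2·[DST] = 5/12
[QST]:[DST] = 1/6:5/12 = 2/5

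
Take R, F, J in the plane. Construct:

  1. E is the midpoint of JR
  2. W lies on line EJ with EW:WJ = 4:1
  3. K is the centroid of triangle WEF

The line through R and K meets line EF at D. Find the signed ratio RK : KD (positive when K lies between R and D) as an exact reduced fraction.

Choose coordinates R = (0, 0), F = (1, 0), J = (0, 1).
1. E is the midpoint of JR ⇒ E = (0, 1/2)
2. W lies on line EJ with EW:WJ = 4:1 ⇒ W = (0, 9/10)
3. K is the centroid of triangle WEF ⇒ K = (1/3, 7/15)
line RK meets EF at D = (5/19, 7/19)
K = R + t·(D−R) with t = 19/15, so RK:KD = 19/15:-4/15

RK:KD = -19/4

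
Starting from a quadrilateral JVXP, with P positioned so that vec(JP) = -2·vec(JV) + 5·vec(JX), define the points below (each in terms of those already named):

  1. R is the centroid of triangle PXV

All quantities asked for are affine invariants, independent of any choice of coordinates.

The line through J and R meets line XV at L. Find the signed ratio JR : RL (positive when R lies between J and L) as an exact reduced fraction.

JR:RL = -5/2

Choose coordinates J = (0, 0), V = (1, 0), X = (0, 1), P = (-2, 5).
1. R is the centroid of triangle PXV ⇒ R = (-1/3, 2)
line JR meets XV at L = (-1/5, 6/5)
R = J + t·(L−J) with t = 5/3, so JR:RL = 5/3:-2/3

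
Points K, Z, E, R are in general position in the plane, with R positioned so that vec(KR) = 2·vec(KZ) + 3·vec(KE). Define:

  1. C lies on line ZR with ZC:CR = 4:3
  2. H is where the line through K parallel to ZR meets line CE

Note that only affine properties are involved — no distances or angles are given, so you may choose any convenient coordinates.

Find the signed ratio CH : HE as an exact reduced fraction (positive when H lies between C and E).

Work in coordinates with K = (0, 0), Z = (1, 0), E = (0, 1), R = (2, 3).
1. C lies on line ZR with ZC:CR = 4:3 ⇒ C = (11/7, 12/7)
2. H is where the line through K parallel to ZR meets line CE ⇒ H = (11/28, 33/28)
H = C + t·(E−C) with t = 3/4, so CH:HE = t:(1−t) = 3/4:1/4

CH:HE = 3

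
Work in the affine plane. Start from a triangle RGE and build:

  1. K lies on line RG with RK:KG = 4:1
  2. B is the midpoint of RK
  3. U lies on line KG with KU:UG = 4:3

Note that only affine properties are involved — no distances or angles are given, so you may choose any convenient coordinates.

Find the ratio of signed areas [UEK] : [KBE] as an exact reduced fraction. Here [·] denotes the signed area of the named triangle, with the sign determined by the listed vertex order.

Choose coordinates R = (0, 0), G = (1, 0), E = (0, 1).
1. K lies on line RG with RK:KG = 4:1 ⇒ K = (4/5, 0)
2. B is the midpoint of RK ⇒ B = (2/5, 0)
3. U lies on line KG with KU:UG = 4:3 ⇒ U = (32/35, 0)
2·[UEK] = 4/35, 2·[KBE] = -2/5
[UEK]:[KBE] = 4/35:-2/5 = -2/7

[UEK]:[KBE] = -2/7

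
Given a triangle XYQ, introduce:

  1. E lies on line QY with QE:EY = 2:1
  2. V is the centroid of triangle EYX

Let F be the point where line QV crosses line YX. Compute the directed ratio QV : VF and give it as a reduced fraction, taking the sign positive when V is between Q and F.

QV:VF = 8

Set X = (0, 0), Y = (1, 0), Q = (0, 1); any affine frame gives the same invariant.
1. E lies on line QY with QE:EY = 2:1 ⇒ E = (2/3, 1/3)
2. V is the centroid of triangle EYX ⇒ V = (5/9, 1/9)
line QV meets YX at F = (5/8, 0)
V = Q + t·(F−Q) with t = 8/9, so QV:VF = 8/9:1/9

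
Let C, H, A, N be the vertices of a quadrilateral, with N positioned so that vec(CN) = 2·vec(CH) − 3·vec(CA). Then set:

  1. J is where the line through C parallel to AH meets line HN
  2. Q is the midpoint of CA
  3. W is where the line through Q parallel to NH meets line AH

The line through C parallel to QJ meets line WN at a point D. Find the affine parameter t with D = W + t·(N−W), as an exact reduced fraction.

t = 11/15

Assign C = (0, 0), H = (1, 0), A = (0, 1), N = (2, -3) — the answer is frame-independent, so this choice is without loss of generality.
1. J is where the line through C parallel to AH meets line HN ⇒ J = (3/2, -3/2)
2. Q is the midpoint of CA ⇒ Q = (0, 1/2)
3. W is where the line through Q parallel to NH meets line AH ⇒ W = (-1/4, 5/4)
through C parallel to QJ: direction (3/2, -2); meets WN at D = (7/5, -28/15)
D = W + t·(N−W) with t = 11/15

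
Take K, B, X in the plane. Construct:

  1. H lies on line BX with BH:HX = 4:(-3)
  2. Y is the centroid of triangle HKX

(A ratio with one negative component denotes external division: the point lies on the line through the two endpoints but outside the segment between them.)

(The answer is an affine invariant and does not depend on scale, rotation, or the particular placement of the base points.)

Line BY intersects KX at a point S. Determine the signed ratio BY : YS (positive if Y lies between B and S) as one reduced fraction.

BY:YS = -2

Work in coordinates with K = (0, 0), B = (1, 0), X = (0, 1).
1. H lies on line BX with BH:HX = 4:(-3) ⇒ H = (-3, 4)
2. Y is the centroid of triangle HKX ⇒ Y = (-1, 5/3)
line BY meets KX at S = (0, 5/6)
Y = B + t·(S−B) with t = 2, so BY:YS = 2:-1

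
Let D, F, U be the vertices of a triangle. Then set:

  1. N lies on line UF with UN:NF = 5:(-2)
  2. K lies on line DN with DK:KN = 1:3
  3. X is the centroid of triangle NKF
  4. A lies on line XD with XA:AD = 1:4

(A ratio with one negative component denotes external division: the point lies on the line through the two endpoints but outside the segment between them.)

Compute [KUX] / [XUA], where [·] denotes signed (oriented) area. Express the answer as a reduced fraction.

Choose coordinates D = (0, 0), F = (1, 0), U = (0, 1).
1. N lies on line UF with UN:NF = 5:(-2) ⇒ N = (5/3, -2/3)
2. K lies on line DN with DK:KN = 1:3 ⇒ K = (5/12, -1/6)
3. X is the centroid of triangle NKF ⇒ X = (37/36, -5/18)
4. A lies on line XD with XA:AD = 1:4 ⇒ A = (37/45, -2/9)
2·[KUX] = -2/3, 2·[XUA] = 37/180
[KUX]:[XUA] = -2/3:37/180 = -120/37

[KUX]:[XUA] = -120/37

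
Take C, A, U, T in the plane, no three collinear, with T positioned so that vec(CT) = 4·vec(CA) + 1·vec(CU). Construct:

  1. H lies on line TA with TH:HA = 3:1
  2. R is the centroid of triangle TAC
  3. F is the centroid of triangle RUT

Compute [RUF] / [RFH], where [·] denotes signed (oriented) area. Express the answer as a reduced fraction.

Set C = (0, 0), A = (1, 0), U = (0, 1), T = (4, 1); any affine frame gives the same invariant.
1. H lies on line TA with TH:HA = 3:1 ⇒ H = (7/4, 1/4)
2. R is the centroid of triangle TAC ⇒ R = (5/3, 1/3)
3. F is the centroid of triangle RUT ⇒ F = (17/9, 7/9)
2·[RUF] = -8/9, 2·[RFH] = -1/18
[RUF]:[RFH] = -8/9:-1/18 = 16

[RUF]:[RFH] = 16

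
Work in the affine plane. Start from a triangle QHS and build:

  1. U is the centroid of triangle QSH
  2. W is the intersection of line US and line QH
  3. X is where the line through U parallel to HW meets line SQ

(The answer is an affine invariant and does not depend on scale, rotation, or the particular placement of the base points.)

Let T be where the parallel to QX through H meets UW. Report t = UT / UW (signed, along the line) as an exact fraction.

t = 4

Work in coordinates with Q = (0, 0), H = (1, 0), S = (0, 1).
1. U is the centroid of triangle QSH ⇒ U = (1/3, 1/3)
2. W is the intersection of line US and line QH ⇒ W = (1/2, 0)
3. X is where the line through U parallel to HW meets line SQ ⇒ X = (0, 1/3)
through H parallel to QX: direction (0, 1/3); meets UW at T = (1, -1)
T = U + t·(W−U) with t = 4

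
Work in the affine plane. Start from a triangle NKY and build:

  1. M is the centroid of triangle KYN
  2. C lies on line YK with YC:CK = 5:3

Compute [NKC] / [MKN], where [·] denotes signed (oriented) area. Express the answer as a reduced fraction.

[NKC]:[MKN] = -9/8

Choose coordinates N = (0, 0), K = (1, 0), Y = (0, 1).
1. M is the centroid of triangle KYN ⇒ M = (1/3, 1/3)
2. C lies on line YK with YC:CK = 5:3 ⇒ C = (5/8, 3/8)
2·[NKC] = 3/8, 2·[MKN] = -1/3
[NKC]:[MKN] = 3/8:-1/3 = -9/8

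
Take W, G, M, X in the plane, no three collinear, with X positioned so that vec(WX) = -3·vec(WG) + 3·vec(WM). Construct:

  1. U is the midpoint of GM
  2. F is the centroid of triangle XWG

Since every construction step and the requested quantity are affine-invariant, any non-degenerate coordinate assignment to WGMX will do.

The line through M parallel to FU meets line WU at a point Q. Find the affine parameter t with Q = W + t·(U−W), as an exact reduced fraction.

t = 7/5

Work in coordinates with W = (0, 0), G = (1, 0), M = (0, 1), X = (-3, 3).
1. U is the midpoint of GM ⇒ U = (1/2, 1/2)
2. F is the centroid of triangle XWG ⇒ F = (-2/3, 1)
through M parallel to FU: direction (7/6, -1/2); meets WU at Q = (7/10, 7/10)
Q = W + t·(U−W) with t = 7/5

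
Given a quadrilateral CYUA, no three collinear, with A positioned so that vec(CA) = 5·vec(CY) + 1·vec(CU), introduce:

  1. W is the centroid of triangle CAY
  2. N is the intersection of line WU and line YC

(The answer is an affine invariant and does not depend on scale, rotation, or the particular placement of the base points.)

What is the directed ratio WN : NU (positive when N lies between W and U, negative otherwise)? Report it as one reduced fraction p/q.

WN:NU = -1/3

Set C = (0, 0), Y = (1, 0), U = (0, 1), A = (5, 1); any affine frame gives the same invariant.
1. W is the centroid of triangle CAY ⇒ W = (2, 1/3)
2. N is the intersection of line WU and line YC ⇒ N = (3, 0)
N = W + t·(U−W) with t = -1/2, so WN:NU = t:(1−t) = -1/2:3/2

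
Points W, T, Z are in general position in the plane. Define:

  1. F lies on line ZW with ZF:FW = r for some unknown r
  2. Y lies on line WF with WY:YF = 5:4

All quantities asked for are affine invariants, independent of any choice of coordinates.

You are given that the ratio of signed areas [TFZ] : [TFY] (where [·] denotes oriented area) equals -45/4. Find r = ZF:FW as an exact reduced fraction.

Work in coordinates with W = (0, 0), T = (1, 0), Z = (0, 1).
1. With ZF:FW = r, write λ = r/(r+1) so F = Z + λ·(W−Z); F is affine-linear in λ
2. Y lies on line WF with WY:YF = 5:4 ⇒ Y is an affine combination of earlier points and hence also affine-linear in λ
Every point depending on F is an affine combination of F and λ-independent points, so each such coordinate is linear in λ; the λ² term in each signed area is a multiple of (W−Z)×(W−Z) = 0, so 2·[TFZ] and 2·[TFY] are each linear in λ. Evaluating at λ=0 and λ=1:
  2·[TFZ] = −λ,   2·[TFY] = -4/9·λ + 4/9
So [TFZ]:[TFY] = (−λ) / (-4/9·λ + 4/9). Setting this equal to -45/4:
  −λ = -45/4·(-4/9·λ + 4/9)  ⇒  λ = 5/6
Then r = λ/(1−λ) = (5/6)/(1/6) = 5. Check: with r = 5, F = (0, 1/6) and [TFZ]:[TFY] = -45/4 as required.

r = 5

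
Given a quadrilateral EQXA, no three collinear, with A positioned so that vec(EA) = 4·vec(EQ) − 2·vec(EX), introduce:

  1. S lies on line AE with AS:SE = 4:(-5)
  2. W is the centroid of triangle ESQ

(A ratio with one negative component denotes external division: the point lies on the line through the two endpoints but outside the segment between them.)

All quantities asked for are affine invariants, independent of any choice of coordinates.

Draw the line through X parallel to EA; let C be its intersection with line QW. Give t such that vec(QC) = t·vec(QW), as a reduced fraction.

Set E = (0, 0), Q = (1, 0), X = (0, 1), A = (4, -2); any affine frame gives the same invariant.
1. S lies on line AE with AS:SE = 4:(-5) ⇒ S = (20, -10)
2. W is the centroid of triangle ESQ ⇒ W = (7, -10/3)
through X parallel to EA: direction (4, -2); meets QW at C = (-8, 5)
C = Q + t·(W−Q) with t = -3/2

t = -3/2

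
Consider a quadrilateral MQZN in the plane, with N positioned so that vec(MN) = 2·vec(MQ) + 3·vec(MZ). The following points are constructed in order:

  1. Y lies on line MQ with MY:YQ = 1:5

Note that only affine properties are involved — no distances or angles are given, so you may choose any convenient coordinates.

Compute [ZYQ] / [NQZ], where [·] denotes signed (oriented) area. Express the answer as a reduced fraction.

Work in coordinates with M = (0, 0), Q = (1, 0), Z = (0, 1), N = (2, 3).
1. Y lies on line MQ with MY:YQ = 1:5 ⇒ Y = (1/6, 0)
2·[ZYQ] = 5/6, 2·[NQZ] = -4
[ZYQ]:[NQZ] = 5/6:-4 = -5/24

[ZYQ]:[NQZ] = -5/24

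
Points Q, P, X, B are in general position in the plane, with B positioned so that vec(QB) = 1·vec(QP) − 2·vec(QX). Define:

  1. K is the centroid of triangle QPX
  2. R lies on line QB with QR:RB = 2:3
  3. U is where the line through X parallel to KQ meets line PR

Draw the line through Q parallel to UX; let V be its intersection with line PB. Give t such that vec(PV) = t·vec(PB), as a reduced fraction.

t = -1/2

Assign Q = (0, 0), P = (1, 0), X = (0, 1), B = (1, -2) — the answer is frame-independent, so this choice is without loss of generality.
1. K is the centroid of triangle QPX ⇒ K = (1/3, 1/3)
2. R lies on line QB with QR:RB = 2:3 ⇒ R = (2/5, -4/5)
3. U is where the line through X parallel to KQ meets line PR ⇒ U = (7, 8)
through Q parallel to UX: direction (-7, -7); meets PB at V = (1, 1)
V = P + t·(B−P) with t = -1/2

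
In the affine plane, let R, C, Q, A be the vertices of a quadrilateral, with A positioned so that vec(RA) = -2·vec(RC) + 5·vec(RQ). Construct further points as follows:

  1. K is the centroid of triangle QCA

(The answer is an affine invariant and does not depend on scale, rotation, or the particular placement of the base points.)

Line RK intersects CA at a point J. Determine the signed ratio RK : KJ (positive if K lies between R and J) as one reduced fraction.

Assign R = (0, 0), C = (1, 0), Q = (0, 1), A = (-2, 5) — the answer is frame-independent, so this choice is without loss of generality.
1. K is the centroid of triangle QCA ⇒ K = (-1/3, 2)
line RK meets CA at J = (-5/13, 30/13)
K = R + t·(J−R) with t = 13/15, so RK:KJ = 13/15:2/15

RK:KJ = 13/2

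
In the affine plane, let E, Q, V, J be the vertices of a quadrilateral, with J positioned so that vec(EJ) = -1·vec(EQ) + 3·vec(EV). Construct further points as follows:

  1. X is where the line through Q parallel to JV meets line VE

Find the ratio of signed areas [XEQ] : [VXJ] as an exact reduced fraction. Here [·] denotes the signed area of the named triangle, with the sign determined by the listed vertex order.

Assign E = (0, 0), Q = (1, 0), V = (0, 1), J = (-1, 3) — the answer is frame-independent, so this choice is without loss of generality.
1. X is where the line through Q parallel to JV meets line VE ⇒ X = (0, 2)
2·[XEQ] = 2, 2·[VXJ] = 1
[XEQ]:[VXJ] = 2:1 = 2

[XEQ]:[VXJ] = 2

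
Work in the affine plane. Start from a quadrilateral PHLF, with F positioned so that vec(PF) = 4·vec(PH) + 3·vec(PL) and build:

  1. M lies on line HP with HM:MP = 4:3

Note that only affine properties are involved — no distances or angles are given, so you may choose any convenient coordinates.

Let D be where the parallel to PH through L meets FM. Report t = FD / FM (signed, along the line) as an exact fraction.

Set P = (0, 0), H = (1, 0), L = (0, 1), F = (4, 3); any affine frame gives the same invariant.
1. M lies on line HP with HM:MP = 4:3 ⇒ M = (3/7, 0)
through L parallel to PH: direction (1, 0); meets FM at D = (34/21, 1)
D = F + t·(M−F) with t = 2/3

t = 2/3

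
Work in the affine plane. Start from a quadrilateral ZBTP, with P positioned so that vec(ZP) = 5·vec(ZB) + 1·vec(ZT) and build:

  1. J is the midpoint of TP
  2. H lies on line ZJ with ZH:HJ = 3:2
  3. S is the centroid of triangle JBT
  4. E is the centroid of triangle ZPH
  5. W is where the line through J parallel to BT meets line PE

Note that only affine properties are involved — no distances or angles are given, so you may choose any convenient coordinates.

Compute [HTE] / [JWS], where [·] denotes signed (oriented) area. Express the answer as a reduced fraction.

[HTE]:[JWS] = 99/350

Choose coordinates Z = (0, 0), B = (1, 0), T = (0, 1), P = (5, 1).
1. J is the midpoint of TP ⇒ J = (5/2, 1)
2. H lies on line ZJ with ZH:HJ = 3:2 ⇒ H = (3/2, 3/5)
3. S is the centroid of triangle JBT ⇒ S = (7/6, 2/3)
4. E is the centroid of triangle ZPH ⇒ E = (13/6, 8/15)
5. W is where the line through J parallel to BT meets line PE ⇒ W = (565/198, 64/99)
2·[HTE] = -1/6, 2·[JWS] = -175/297
[HTE]:[JWS] = -1/6:-175/297 = 99/350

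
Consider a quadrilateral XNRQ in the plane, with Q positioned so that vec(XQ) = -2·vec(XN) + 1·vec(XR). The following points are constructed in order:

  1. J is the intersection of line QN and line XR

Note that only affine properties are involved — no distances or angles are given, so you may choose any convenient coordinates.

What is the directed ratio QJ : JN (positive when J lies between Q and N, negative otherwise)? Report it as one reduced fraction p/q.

Work in coordinates with X = (0, 0), N = (1, 0), R = (0, 1), Q = (-2, 1).
1. J is the intersection of line QN and line XR ⇒ J = (0, 1/3)
J = Q + t·(N−Q) with t = 2/3, so QJ:JN = t:(1−t) = 2/3:1/3

QJ:JN = 2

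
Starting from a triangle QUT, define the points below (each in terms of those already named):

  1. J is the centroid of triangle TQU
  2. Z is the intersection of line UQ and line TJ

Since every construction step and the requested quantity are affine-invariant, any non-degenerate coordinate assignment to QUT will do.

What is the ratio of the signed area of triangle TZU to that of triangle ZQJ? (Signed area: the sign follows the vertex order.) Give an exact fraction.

Set Q = (0, 0), U = (1, 0), T = (0, 1); any affine frame gives the same invariant.
1. J is the centroid of triangle TQU ⇒ J = (1/3, 1/3)
2. Z is the intersection of line UQ and line TJ ⇒ Z = (1/2, 0)
2·[TZU] = 1/2, 2·[ZQJ] = -1/6
[TZU]:[ZQJ] = 1/2:-1/6 = -3

[TZU]:[ZQJ] = -3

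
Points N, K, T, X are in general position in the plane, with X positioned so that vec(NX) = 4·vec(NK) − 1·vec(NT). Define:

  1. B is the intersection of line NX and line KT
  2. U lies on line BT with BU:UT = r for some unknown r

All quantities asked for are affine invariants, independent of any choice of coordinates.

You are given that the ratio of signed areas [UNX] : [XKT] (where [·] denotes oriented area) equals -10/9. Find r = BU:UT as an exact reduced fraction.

Set N = (0, 0), K = (1, 0), T = (0, 1), X = (4, -1); any affine frame gives the same invariant.
1. B is the intersection of line NX and line KT ⇒ B = (4/3, -1/3)
2. With BU:UT = r, write λ = r/(r+1) so U = B + λ·(T−B); U is affine-linear in λ
Every point depending on U is an affine combination of U and λ-independent points, so each such coordinate is linear in λ; the λ² term in each signed area is a multiple of (T−B)×(T−B) = 0, so 2·[UNX] and 2·[XKT] are each linear in λ. Evaluating at λ=0 and λ=1:
  2·[UNX] = 4·λ,   2·[XKT] = -2
So [UNX]:[XKT] = (4·λ) / (-2). Setting this equal to -10/9:
  4·λ = -10/9·(-2)  ⇒  λ = 5/9
Then r = λ/(1−λ) = (5/9)/(4/9) = 5/4. Check: with r = 5/4, U = (16/27, 11/27) and [UNX]:[XKT] = -10/9 as required.

r = 5/4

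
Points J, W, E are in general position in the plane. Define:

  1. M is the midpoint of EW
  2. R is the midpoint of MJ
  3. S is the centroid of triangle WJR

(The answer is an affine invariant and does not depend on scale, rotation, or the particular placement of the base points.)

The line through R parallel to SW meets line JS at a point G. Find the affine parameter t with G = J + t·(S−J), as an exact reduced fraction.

Work in coordinates with J = (0, 0), W = (1, 0), E = (0, 1).
1. M is the midpoint of EW ⇒ M = (1/2, 1/2)
2. R is the midpoint of MJ ⇒ R = (1/4, 1/4)
3. S is the centroid of triangle WJR ⇒ S = (5/12, 1/12)
through R parallel to SW: direction (7/12, -1/12); meets JS at G = (5/6, 1/6)
G = J + t·(S−J) with t = 2

t = 2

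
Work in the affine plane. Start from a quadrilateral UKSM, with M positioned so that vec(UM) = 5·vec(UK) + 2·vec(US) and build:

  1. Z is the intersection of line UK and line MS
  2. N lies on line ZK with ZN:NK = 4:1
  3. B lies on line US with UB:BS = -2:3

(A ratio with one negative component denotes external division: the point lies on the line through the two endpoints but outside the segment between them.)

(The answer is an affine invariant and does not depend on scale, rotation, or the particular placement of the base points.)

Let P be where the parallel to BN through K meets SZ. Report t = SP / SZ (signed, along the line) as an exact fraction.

Work in coordinates with U = (0, 0), K = (1, 0), S = (0, 1), M = (5, 2).
1. Z is the intersection of line UK and line MS ⇒ Z = (-5, 0)
2. N lies on line ZK with ZN:NK = 4:1 ⇒ N = (-1/5, 0)
3. B lies on line US with UB:BS = -2:3 ⇒ B = (0, -2)
through K parallel to BN: direction (-1/5, 2); meets SZ at P = (15/17, 20/17)
P = S + t·(Z−S) with t = -3/17

t = -3/17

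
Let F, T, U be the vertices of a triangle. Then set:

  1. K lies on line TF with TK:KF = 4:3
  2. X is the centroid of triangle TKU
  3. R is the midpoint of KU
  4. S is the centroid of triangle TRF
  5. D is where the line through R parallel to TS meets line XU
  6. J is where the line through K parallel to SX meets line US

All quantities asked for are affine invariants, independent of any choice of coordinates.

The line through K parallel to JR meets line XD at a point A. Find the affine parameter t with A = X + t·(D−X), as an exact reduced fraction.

t = 85/7

Assign F = (0, 0), T = (1, 0), U = (0, 1) — the answer is frame-independent, so this choice is without loss of generality.
1. K lies on line TF with TK:KF = 4:3 ⇒ K = (3/7, 0)
2. X is the centroid of triangle TKU ⇒ X = (10/21, 1/3)
3. R is the midpoint of KU ⇒ R = (3/14, 1/2)
4. S is the centroid of triangle TRF ⇒ S = (17/42, 1/6)
5. D is where the line through R parallel to TS meets line XU ⇒ D = (11/28, 9/20)
6. J is where the line through K parallel to SX meets line US ⇒ J = (51/112, 1/16)
through K parallel to JR: direction (-27/112, 7/16); meets XD at A = (-15/28, 7/4)
A = X + t·(D−X) with t = 85/7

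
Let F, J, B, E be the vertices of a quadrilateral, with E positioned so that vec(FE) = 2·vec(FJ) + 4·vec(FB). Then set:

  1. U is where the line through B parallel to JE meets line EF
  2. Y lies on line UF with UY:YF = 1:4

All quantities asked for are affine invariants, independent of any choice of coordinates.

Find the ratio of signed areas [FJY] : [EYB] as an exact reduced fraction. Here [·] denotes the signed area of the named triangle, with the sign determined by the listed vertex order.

[FJY]:[EYB] = 1/3

Work in coordinates with F = (0, 0), J = (1, 0), B = (0, 1), E = (2, 4).
1. U is where the line through B parallel to JE meets line EF ⇒ U = (-1/2, -1)
2. Y lies on line UF with UY:YF = 1:4 ⇒ Y = (-2/5, -4/5)
2·[FJY] = -4/5, 2·[EYB] = -12/5
[FJY]:[EYB] = -4/5:-12/5 = 1/3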